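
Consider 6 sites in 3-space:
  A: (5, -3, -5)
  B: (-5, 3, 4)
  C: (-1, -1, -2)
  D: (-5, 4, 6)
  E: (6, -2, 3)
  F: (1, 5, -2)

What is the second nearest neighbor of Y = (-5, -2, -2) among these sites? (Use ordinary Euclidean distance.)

Since √ is increasing, it suffices to compare squared distances:
|YA|² = (-5−5)² + (-2−(-3))² + (-2−(-5))² = 100 + 1 + 9 = 110
|YB|² = (-5−(-5))² + (-2−3)² + (-2−4)² = 0 + 25 + 36 = 61
|YC|² = (-5−(-1))² + (-2−(-1))² + (-2−(-2))² = 16 + 1 + 0 = 17
|YD|² = (-5−(-5))² + (-2−4)² + (-2−6)² = 0 + 36 + 64 = 100
|YE|² = (-5−6)² + (-2−(-2))² + (-2−3)² = 121 + 0 + 25 = 146
|YF|² = (-5−1)² + (-2−5)² + (-2−(-2))² = 36 + 49 + 0 = 85
Sorted ascending: C, B, F, … — the second-nearest is B.

B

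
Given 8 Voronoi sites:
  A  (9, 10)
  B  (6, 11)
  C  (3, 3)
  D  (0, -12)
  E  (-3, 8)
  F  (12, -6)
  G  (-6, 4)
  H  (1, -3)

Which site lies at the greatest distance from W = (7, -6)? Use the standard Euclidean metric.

Since √ is increasing, it suffices to compare squared distances:
|WA|² = (7−9)² + (-6−10)² = 4 + 256 = 260
|WB|² = (7−6)² + (-6−11)² = 1 + 289 = 290
|WC|² = (7−3)² + (-6−3)² = 16 + 81 = 97
|WD|² = (7−0)² + (-6−(-12))² = 49 + 36 = 85
|WE|² = (7−(-3))² + (-6−8)² = 100 + 196 = 296
|WF|² = (7−12)² + (-6−(-6))² = 25 + 0 = 25
|WG|² = (7−(-6))² + (-6−4)² = 169 + 100 = 269
|WH|² = (7−1)² + (-6−(-3))² = 36 + 9 = 45
The largest is to E.

E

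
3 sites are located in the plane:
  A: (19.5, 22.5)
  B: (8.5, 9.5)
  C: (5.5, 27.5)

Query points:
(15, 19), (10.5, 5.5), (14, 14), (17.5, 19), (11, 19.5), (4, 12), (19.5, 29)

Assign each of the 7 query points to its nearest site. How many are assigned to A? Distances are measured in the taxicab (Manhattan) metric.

(15, 19) — d to each: A:8, B:16, C:18 → nearest is A
(10.5, 5.5) — d to each: A:26, B:6, C:27 → nearest is B
(14, 14) — d to each: A:14, B:10, C:22 → nearest is B
(17.5, 19) — d to each: A:5.5, B:18.5, C:20.5 → nearest is A
(11, 19.5) — d to each: A:11.5, B:12.5, C:13.5 → nearest is A
(4, 12) — d to each: A:26, B:7, C:17 → nearest is B
(19.5, 29) — d to each: A:6.5, B:30.5, C:15.5 → nearest is A
4 of the 7 points have A as nearest.

4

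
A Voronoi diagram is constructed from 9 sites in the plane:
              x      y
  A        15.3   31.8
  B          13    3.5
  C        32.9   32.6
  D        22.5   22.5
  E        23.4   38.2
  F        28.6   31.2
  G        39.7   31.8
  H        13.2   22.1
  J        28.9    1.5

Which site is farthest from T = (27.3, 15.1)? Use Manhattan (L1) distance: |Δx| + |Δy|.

d(T,A) = |27.3−15.3| + |15.1−31.8| = 12 + 16.7 = 28.7
d(T,B) = |27.3−13| + |15.1−3.5| = 14.3 + 11.6 = 25.9
d(T,C) = |27.3−32.9| + |15.1−32.6| = 5.6 + 17.5 = 23.1
d(T,D) = |27.3−22.5| + |15.1−22.5| = 4.8 + 7.4 = 12.2
d(T,E) = |27.3−23.4| + |15.1−38.2| = 3.9 + 23.1 = 27
d(T,F) = |27.3−28.6| + |15.1−31.2| = 1.3 + 16.1 = 17.4
d(T,G) = |27.3−39.7| + |15.1−31.8| = 12.4 + 16.7 = 29.1
d(T,H) = |27.3−13.2| + |15.1−22.1| = 14.1 + 7 = 21.1
d(T,J) = |27.3−28.9| + |15.1−1.5| = 1.6 + 13.6 = 15.2
The largest is to G.

G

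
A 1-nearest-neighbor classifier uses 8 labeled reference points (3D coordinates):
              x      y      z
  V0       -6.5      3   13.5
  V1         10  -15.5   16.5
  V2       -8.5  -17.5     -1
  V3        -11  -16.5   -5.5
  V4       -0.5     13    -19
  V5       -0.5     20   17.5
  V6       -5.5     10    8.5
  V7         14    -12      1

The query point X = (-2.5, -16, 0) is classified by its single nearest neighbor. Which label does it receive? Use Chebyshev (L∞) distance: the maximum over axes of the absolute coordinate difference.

d(X,V0) = max(4, 19, 13.5) = 19
d(X,V1) = max(12.5, 0.5, 16.5) = 16.5
d(X,V2) = max(6, 1.5, 1) = 6
d(X,V3) = max(8.5, 0.5, 5.5) = 8.5
d(X,V4) = max(2, 29, 19) = 29
d(X,V5) = max(2, 36, 17.5) = 36
d(X,V6) = max(3, 26, 8.5) = 26
d(X,V7) = max(16.5, 4, 1) = 16.5
V2 is nearest.

V2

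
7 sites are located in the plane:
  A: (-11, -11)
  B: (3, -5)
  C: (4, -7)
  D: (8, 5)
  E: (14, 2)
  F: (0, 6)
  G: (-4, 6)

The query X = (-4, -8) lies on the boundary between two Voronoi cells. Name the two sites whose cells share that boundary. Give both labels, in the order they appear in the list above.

Squared distances from X to each site:
|XA|² = (-4−(-11))² + (-8−(-11))² = 49 + 9 = 58
|XB|² = (-4−3)² + (-8−(-5))² = 49 + 9 = 58
|XC|² = (-4−4)² + (-8−(-7))² = 64 + 1 = 65
|XD|² = (-4−8)² + (-8−5)² = 144 + 169 = 313
|XE|² = (-4−14)² + (-8−2)² = 324 + 100 = 424
|XF|² = (-4−0)² + (-8−6)² = 16 + 196 = 212
|XG|² = (-4−(-4))² + (-8−6)² = 0 + 196 = 196
X is equidistant from A and B (both at squared distance 58), and every other site is strictly farther — so X lies on the A–B Voronoi edge.

A and B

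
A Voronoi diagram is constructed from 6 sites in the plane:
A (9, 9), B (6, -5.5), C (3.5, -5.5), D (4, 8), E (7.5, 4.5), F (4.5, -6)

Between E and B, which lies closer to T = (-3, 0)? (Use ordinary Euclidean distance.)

Compare squared distances:
|TE|² = (-3−7.5)² + (0−4.5)² = 110.25 + 20.25 = 130.5
|TB|² = (-3−6)² + (0−(-5.5))² = 81 + 30.25 = 111.25
130.5 > 111.25, so B is closer.

B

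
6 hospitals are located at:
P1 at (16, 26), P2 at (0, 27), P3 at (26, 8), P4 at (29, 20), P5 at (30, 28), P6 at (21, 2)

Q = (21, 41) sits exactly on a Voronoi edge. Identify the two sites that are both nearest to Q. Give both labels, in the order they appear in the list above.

P1 and P5

Squared distances from Q to each site:
|QP1|² = 25 + 225 = 250
|QP2|² = 441 + 196 = 637
|QP3|² = 25 + 1089 = 1114
|QP4|² = 64 + 441 = 505
|QP5|² = 81 + 169 = 250
|QP6|² = 0 + 1521 = 1521
Q is equidistant from P1 and P5 (both at squared distance 250), and every other site is strictly farther — so Q lies on the P1–P5 Voronoi edge.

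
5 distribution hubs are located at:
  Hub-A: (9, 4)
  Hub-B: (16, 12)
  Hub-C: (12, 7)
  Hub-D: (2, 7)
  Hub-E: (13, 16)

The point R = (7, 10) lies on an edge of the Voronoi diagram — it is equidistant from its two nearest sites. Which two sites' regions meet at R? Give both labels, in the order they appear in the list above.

Hub-C and Hub-D

Squared distances from R to each site:
d²(R, Hub-A) = (7−9)² + (10−4)² = 4 + 36 = 40
d²(R, Hub-B) = (7−16)² + (10−12)² = 81 + 4 = 85
d²(R, Hub-C) = (7−12)² + (10−7)² = 25 + 9 = 34
d²(R, Hub-D) = (7−2)² + (10−7)² = 25 + 9 = 34
d²(R, Hub-E) = (7−13)² + (10−16)² = 36 + 36 = 72
R is equidistant from Hub-C and Hub-D (both at squared distance 34), and every other site is strictly farther — so R lies on the Hub-C–Hub-D Voronoi edge.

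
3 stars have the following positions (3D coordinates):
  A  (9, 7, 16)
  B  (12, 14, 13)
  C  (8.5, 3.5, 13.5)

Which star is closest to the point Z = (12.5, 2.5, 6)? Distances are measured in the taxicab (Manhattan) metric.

d(Z,A) = |12.5−9| + |2.5−7| + |6−16| = 3.5 + 4.5 + 10 = 18
d(Z,B) = |12.5−12| + |2.5−14| + |6−13| = 0.5 + 11.5 + 7 = 19
d(Z,C) = |12.5−8.5| + |2.5−3.5| + |6−13.5| = 4 + 1 + 7.5 = 12.5
Minimum is at C.

C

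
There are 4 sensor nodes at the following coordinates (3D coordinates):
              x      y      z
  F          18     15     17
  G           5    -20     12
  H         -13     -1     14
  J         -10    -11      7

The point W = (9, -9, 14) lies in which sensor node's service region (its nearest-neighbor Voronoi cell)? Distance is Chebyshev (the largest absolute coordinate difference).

d(W,F) = max(9, 24, 3) = 24
d(W,G) = max(4, 11, 2) = 11
d(W,H) = max(22, 8, 0) = 22
d(W,J) = max(19, 2, 7) = 19
Minimum is at G.

G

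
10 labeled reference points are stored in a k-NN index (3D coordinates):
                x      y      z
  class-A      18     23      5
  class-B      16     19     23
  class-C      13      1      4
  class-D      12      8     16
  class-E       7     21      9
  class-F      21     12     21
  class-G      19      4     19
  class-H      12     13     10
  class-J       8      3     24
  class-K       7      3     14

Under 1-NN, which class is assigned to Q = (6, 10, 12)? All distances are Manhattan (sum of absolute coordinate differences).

d(Q, class-A) = |6−18| + |10−23| + |12−5| = 12 + 13 + 7 = 32
d(Q, class-B) = |6−16| + |10−19| + |12−23| = 10 + 9 + 11 = 30
d(Q, class-C) = |6−13| + |10−1| + |12−4| = 7 + 9 + 8 = 24
d(Q, class-D) = |6−12| + |10−8| + |12−16| = 6 + 2 + 4 = 12
d(Q, class-E) = |6−7| + |10−21| + |12−9| = 1 + 11 + 3 = 15
d(Q, class-F) = |6−21| + |10−12| + |12−21| = 15 + 2 + 9 = 26
d(Q, class-G) = |6−19| + |10−4| + |12−19| = 13 + 6 + 7 = 26
d(Q, class-H) = |6−12| + |10−13| + |12−10| = 6 + 3 + 2 = 11
d(Q, class-J) = |6−8| + |10−3| + |12−24| = 2 + 7 + 12 = 21
d(Q, class-K) = |6−7| + |10−3| + |12−14| = 1 + 7 + 2 = 10
class-K is nearest.

class-K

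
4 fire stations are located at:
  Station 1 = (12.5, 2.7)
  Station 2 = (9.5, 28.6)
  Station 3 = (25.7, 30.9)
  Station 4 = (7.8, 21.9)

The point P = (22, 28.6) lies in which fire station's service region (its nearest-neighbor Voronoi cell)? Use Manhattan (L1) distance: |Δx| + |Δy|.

d(P, Station 1) = 9.5 + 25.9 = 35.4
d(P, Station 2) = 12.5 + 0 = 12.5
d(P, Station 3) = 3.7 + 2.3 = 6
d(P, Station 4) = 14.2 + 6.7 = 20.9
Station 3 is nearest.

Station 3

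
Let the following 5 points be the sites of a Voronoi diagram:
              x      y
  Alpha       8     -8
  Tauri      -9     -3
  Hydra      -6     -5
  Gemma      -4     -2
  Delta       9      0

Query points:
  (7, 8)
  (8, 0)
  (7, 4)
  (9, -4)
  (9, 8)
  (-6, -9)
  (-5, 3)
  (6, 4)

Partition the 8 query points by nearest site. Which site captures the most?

Delta

(7, 8) — d² to each: Alpha:257, Tauri:377, Hydra:338, Gemma:221, Delta:68 → nearest is Delta
(8, 0) — d² to each: Alpha:64, Tauri:298, Hydra:221, Gemma:148, Delta:1 → nearest is Delta
(7, 4) — d² to each: Alpha:145, Tauri:305, Hydra:250, Gemma:157, Delta:20 → nearest is Delta
(9, -4) — d² to each: Alpha:17, Tauri:325, Hydra:226, Gemma:173, Delta:16 → nearest is Delta
(9, 8) — d² to each: Alpha:257, Tauri:445, Hydra:394, Gemma:269, Delta:64 → nearest is Delta
(-6, -9) — d² to each: Alpha:197, Tauri:45, Hydra:16, Gemma:53, Delta:306 → nearest is Hydra
(-5, 3) — d² to each: Alpha:290, Tauri:52, Hydra:65, Gemma:26, Delta:205 → nearest is Gemma
(6, 4) — d² to each: Alpha:148, Tauri:274, Hydra:225, Gemma:136, Delta:25 → nearest is Delta
Tally — Hydra:1, Gemma:1, Delta:6. Delta captures the most (6).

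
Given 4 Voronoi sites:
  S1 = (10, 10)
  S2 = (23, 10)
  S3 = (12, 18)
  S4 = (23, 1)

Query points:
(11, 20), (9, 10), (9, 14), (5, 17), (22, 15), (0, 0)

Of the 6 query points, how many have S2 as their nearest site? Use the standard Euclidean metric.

(11, 20) — d² to each: S1:101, S2:244, S3:5, S4:505 → nearest is S3
(9, 10) — d² to each: S1:1, S2:196, S3:73, S4:277 → nearest is S1
(9, 14) — d² to each: S1:17, S2:212, S3:25, S4:365 → nearest is S1
(5, 17) — d² to each: S1:74, S2:373, S3:50, S4:580 → nearest is S3
(22, 15) — d² to each: S1:169, S2:26, S3:109, S4:197 → nearest is S2
(0, 0) — d² to each: S1:200, S2:629, S3:468, S4:530 → nearest is S1
1 of the 6 points has S2 as nearest.

1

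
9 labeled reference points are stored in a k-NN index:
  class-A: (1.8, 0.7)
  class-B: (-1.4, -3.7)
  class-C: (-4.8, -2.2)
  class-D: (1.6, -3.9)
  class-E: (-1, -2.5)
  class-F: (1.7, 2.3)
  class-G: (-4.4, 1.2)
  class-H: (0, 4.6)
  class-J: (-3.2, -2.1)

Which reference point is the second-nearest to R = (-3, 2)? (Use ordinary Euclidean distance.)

Squared Euclidean distances:
d²(R, class-A) = 23.04 + 1.69 = 24.73
d²(R, class-B) = 2.56 + 32.49 = 35.05
d²(R, class-C) = 3.24 + 17.64 = 20.88
d²(R, class-D) = 21.16 + 34.81 = 55.97
d²(R, class-E) = 4 + 20.25 = 24.25
d²(R, class-F) = 22.09 + 0.09 = 22.18
d²(R, class-G) = 1.96 + 0.64 = 2.6
d²(R, class-H) = 9 + 6.76 = 15.76
d²(R, class-J) = 0.04 + 16.81 = 16.85
Sorted ascending: class-G, class-H, class-J, … — the second-nearest is class-H.

class-H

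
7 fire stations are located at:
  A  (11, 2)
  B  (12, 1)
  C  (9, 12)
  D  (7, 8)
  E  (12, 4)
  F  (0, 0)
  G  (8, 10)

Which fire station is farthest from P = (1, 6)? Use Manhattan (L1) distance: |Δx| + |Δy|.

d(P,A) = 10 + 4 = 14
d(P,B) = 11 + 5 = 16
d(P,C) = 8 + 6 = 14
d(P,D) = 6 + 2 = 8
d(P,E) = 11 + 2 = 13
d(P,F) = 1 + 6 = 7
d(P,G) = 7 + 4 = 11
The largest is to B.

B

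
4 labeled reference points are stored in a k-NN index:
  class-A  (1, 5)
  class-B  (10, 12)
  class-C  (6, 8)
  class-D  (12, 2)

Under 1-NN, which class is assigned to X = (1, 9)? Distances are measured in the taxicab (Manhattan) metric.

d(X, class-A) = 0 + 4 = 4
d(X, class-B) = 9 + 3 = 12
d(X, class-C) = 5 + 1 = 6
d(X, class-D) = 11 + 7 = 18
Minimum is at class-A.

class-A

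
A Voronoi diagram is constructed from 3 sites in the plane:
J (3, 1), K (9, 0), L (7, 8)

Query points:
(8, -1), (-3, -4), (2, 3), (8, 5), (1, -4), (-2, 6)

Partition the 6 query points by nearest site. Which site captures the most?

(8, -1) — d² to each: J:29, K:2, L:82 → nearest is K
(-3, -4) — d² to each: J:61, K:160, L:244 → nearest is J
(2, 3) — d² to each: J:5, K:58, L:50 → nearest is J
(8, 5) — d² to each: J:41, K:26, L:10 → nearest is L
(1, -4) — d² to each: J:29, K:80, L:180 → nearest is J
(-2, 6) — d² to each: J:50, K:157, L:85 → nearest is J
Tally — J:4, K:1, L:1. J captures the most (4).

J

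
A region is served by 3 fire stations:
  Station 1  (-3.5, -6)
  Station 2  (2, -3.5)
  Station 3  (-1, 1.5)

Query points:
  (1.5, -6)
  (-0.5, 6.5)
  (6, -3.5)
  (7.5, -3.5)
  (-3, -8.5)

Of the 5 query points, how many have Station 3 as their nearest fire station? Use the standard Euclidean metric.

1

(1.5, -6) — d² to each: Station 1:25, Station 2:6.5, Station 3:62.5 → nearest is Station 2
(-0.5, 6.5) — d² to each: Station 1:165.25, Station 2:106.25, Station 3:25.25 → nearest is Station 3
(6, -3.5) — d² to each: Station 1:96.5, Station 2:16, Station 3:74 → nearest is Station 2
(7.5, -3.5) — d² to each: Station 1:127.25, Station 2:30.25, Station 3:97.25 → nearest is Station 2
(-3, -8.5) — d² to each: Station 1:6.5, Station 2:50, Station 3:104 → nearest is Station 1
1 of the 5 points has Station 3 as nearest.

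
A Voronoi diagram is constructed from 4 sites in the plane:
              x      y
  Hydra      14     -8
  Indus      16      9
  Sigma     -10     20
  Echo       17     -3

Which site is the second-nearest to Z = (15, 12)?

Echo

Since √ is increasing, it suffices to compare squared distances:
d²(Z, Hydra) = (15−14)² + (12−(-8))² = 1 + 400 = 401
d²(Z, Indus) = (15−16)² + (12−9)² = 1 + 9 = 10
d²(Z, Sigma) = (15−(-10))² + (12−20)² = 625 + 64 = 689
d²(Z, Echo) = (15−17)² + (12−(-3))² = 4 + 225 = 229
Sorted ascending: Indus, Echo, Hydra, … — the second-nearest is Echo.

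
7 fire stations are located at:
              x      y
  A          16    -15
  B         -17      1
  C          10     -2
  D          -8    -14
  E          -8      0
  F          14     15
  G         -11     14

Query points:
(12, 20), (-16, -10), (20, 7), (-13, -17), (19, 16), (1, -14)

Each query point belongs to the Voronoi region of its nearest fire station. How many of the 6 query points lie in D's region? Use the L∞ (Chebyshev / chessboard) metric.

3

(12, 20) — d to each: A:35, B:29, C:22, D:34, E:20, F:5, G:23 → nearest is F
(-16, -10) — d to each: A:32, B:11, C:26, D:8, E:10, F:30, G:24 → nearest is D
(20, 7) — d to each: A:22, B:37, C:10, D:28, E:28, F:8, G:31 → nearest is F
(-13, -17) — d to each: A:29, B:18, C:23, D:5, E:17, F:32, G:31 → nearest is D
(19, 16) — d to each: A:31, B:36, C:18, D:30, E:27, F:5, G:30 → nearest is F
(1, -14) — d to each: A:15, B:18, C:12, D:9, E:14, F:29, G:28 → nearest is D
3 of the 6 points have D as nearest.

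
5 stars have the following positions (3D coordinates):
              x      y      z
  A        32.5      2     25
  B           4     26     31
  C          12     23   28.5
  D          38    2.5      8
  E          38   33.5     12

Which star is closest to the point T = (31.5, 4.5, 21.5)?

Squared Euclidean distances:
|TA|² = (31.5−32.5)² + (4.5−2)² + (21.5−25)² = 1 + 6.25 + 12.25 = 19.5
|TB|² = (31.5−4)² + (4.5−26)² + (21.5−31)² = 756.25 + 462.25 + 90.25 = 1308.75
|TC|² = (31.5−12)² + (4.5−23)² + (21.5−28.5)² = 380.25 + 342.25 + 49 = 771.5
|TD|² = (31.5−38)² + (4.5−2.5)² + (21.5−8)² = 42.25 + 4 + 182.25 = 228.5
|TE|² = (31.5−38)² + (4.5−33.5)² + (21.5−12)² = 42.25 + 841 + 90.25 = 973.5
Minimum is at A.

A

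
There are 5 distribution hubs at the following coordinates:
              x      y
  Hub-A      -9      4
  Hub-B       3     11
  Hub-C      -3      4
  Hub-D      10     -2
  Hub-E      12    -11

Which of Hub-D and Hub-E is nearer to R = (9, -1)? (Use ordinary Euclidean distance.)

Compare squared distances:
d²(R, Hub-D) = (9−10)² + (-1−(-2))² = 1 + 1 = 2
d²(R, Hub-E) = (9−12)² + (-1−(-11))² = 9 + 100 = 109
2 < 109, so Hub-D is closer.

Hub-D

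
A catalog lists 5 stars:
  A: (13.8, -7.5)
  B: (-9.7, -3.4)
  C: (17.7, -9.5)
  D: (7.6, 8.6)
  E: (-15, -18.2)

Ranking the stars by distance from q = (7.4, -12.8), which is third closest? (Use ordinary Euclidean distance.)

Compare squared distances (the ordering matches that of the actual distances):
|qA|² = 40.96 + 28.09 = 69.05
|qB|² = 292.41 + 88.36 = 380.77
|qC|² = 106.09 + 10.89 = 116.98
|qD|² = 0.04 + 457.96 = 458
|qE|² = 501.76 + 29.16 = 530.92
Sorted ascending: A, C, B, D, … — the third-nearest is B.

B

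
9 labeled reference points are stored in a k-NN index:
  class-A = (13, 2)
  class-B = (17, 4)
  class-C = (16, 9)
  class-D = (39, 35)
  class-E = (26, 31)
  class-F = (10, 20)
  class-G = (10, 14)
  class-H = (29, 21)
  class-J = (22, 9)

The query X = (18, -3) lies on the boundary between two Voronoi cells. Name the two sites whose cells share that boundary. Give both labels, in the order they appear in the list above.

class-A and class-B

Squared distances from X to each site:
d²(X, class-A) = 25 + 25 = 50
d²(X, class-B) = 1 + 49 = 50
d²(X, class-C) = 4 + 144 = 148
d²(X, class-D) = 441 + 1444 = 1885
d²(X, class-E) = 64 + 1156 = 1220
d²(X, class-F) = 64 + 529 = 593
d²(X, class-G) = 64 + 289 = 353
d²(X, class-H) = 121 + 576 = 697
d²(X, class-J) = 16 + 144 = 160
X is equidistant from class-A and class-B (both at squared distance 50), and every other site is strictly farther — so X lies on the class-A–class-B Voronoi edge.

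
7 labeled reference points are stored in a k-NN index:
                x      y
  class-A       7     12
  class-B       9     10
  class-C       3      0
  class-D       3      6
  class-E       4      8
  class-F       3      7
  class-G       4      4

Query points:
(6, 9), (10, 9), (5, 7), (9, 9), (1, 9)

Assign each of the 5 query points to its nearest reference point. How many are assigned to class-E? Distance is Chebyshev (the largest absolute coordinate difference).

(6, 9) — d to each: class-A:3, class-B:3, class-C:9, class-D:3, class-E:2, class-F:3, class-G:5 → nearest is class-E
(10, 9) — d to each: class-A:3, class-B:1, class-C:9, class-D:7, class-E:6, class-F:7, class-G:6 → nearest is class-B
(5, 7) — d to each: class-A:5, class-B:4, class-C:7, class-D:2, class-E:1, class-F:2, class-G:3 → nearest is class-E
(9, 9) — d to each: class-A:3, class-B:1, class-C:9, class-D:6, class-E:5, class-F:6, class-G:5 → nearest is class-B
(1, 9) — d to each: class-A:6, class-B:8, class-C:9, class-D:3, class-E:3, class-F:2, class-G:5 → nearest is class-F
2 of the 5 points have class-E as nearest.

2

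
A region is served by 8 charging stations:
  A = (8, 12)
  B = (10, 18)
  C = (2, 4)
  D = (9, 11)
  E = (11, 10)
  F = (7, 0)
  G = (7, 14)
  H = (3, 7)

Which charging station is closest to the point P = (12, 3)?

F

Compare squared distances (the ordering matches that of the actual distances):
|PA|² = (12−8)² + (3−12)² = 16 + 81 = 97
|PB|² = (12−10)² + (3−18)² = 4 + 225 = 229
|PC|² = (12−2)² + (3−4)² = 100 + 1 = 101
|PD|² = (12−9)² + (3−11)² = 9 + 64 = 73
|PE|² = (12−11)² + (3−10)² = 1 + 49 = 50
|PF|² = (12−7)² + (3−0)² = 25 + 9 = 34
|PG|² = (12−7)² + (3−14)² = 25 + 121 = 146
|PH|² = (12−3)² + (3−7)² = 81 + 16 = 97
F is nearest.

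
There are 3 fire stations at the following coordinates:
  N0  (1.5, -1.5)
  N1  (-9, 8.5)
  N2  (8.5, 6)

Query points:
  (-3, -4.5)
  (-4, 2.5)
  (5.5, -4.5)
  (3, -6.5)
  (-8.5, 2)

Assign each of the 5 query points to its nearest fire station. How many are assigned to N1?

(-3, -4.5) — d² to each: N0:29.25, N1:205, N2:242.5 → nearest is N0
(-4, 2.5) — d² to each: N0:46.25, N1:61, N2:168.5 → nearest is N0
(5.5, -4.5) — d² to each: N0:25, N1:379.25, N2:119.25 → nearest is N0
(3, -6.5) — d² to each: N0:27.25, N1:369, N2:186.5 → nearest is N0
(-8.5, 2) — d² to each: N0:112.25, N1:42.5, N2:305 → nearest is N1
1 of the 5 points has N1 as nearest.

1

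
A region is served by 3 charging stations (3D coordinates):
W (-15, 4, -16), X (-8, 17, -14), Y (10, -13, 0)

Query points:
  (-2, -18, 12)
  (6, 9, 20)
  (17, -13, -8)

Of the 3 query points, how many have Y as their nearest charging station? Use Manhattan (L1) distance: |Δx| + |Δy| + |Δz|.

3

(-2, -18, 12) — d to each: W:63, X:67, Y:29 → nearest is Y
(6, 9, 20) — d to each: W:62, X:56, Y:46 → nearest is Y
(17, -13, -8) — d to each: W:57, X:61, Y:15 → nearest is Y
3 of the 3 points have Y as nearest.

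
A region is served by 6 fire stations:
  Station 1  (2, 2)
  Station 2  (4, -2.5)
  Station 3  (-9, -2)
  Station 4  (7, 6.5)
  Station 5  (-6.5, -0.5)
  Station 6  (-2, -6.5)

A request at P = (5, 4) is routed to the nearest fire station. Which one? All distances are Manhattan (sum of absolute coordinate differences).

d(P, Station 1) = 3 + 2 = 5
d(P, Station 2) = 1 + 6.5 = 7.5
d(P, Station 3) = 14 + 6 = 20
d(P, Station 4) = 2 + 2.5 = 4.5
d(P, Station 5) = 11.5 + 4.5 = 16
d(P, Station 6) = 7 + 10.5 = 17.5
Minimum is at Station 4.

Station 4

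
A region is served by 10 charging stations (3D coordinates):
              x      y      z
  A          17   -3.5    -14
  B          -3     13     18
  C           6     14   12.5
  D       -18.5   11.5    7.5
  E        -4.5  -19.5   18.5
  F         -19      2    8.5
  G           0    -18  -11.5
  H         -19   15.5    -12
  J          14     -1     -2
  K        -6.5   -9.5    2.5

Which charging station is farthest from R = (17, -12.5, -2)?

Squared Euclidean distances:
|RA|² = (17−17)² + (-12.5−(-3.5))² + (-2−(-14))² = 0 + 81 + 144 = 225
|RB|² = (17−(-3))² + (-12.5−13)² + (-2−18)² = 400 + 650.25 + 400 = 1450.25
|RC|² = (17−6)² + (-12.5−14)² + (-2−12.5)² = 121 + 702.25 + 210.25 = 1033.5
|RD|² = (17−(-18.5))² + (-12.5−11.5)² + (-2−7.5)² = 1260.25 + 576 + 90.25 = 1926.5
|RE|² = (17−(-4.5))² + (-12.5−(-19.5))² + (-2−18.5)² = 462.25 + 49 + 420.25 = 931.5
|RF|² = (17−(-19))² + (-12.5−2)² + (-2−8.5)² = 1296 + 210.25 + 110.25 = 1616.5
|RG|² = (17−0)² + (-12.5−(-18))² + (-2−(-11.5))² = 289 + 30.25 + 90.25 = 409.5
|RH|² = (17−(-19))² + (-12.5−15.5)² + (-2−(-12))² = 1296 + 784 + 100 = 2180
|RJ|² = (17−14)² + (-12.5−(-1))² + (-2−(-2))² = 9 + 132.25 + 0 = 141.25
|RK|² = (17−(-6.5))² + (-12.5−(-9.5))² + (-2−2.5)² = 552.25 + 9 + 20.25 = 581.5
The largest is to H.

H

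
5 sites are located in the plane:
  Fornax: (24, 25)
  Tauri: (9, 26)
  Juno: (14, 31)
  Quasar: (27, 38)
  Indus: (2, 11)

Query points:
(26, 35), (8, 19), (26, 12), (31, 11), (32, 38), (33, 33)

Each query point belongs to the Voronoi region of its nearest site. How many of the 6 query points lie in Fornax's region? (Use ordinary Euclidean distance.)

(26, 35) — d² to each: Fornax:104, Tauri:370, Juno:160, Quasar:10, Indus:1152 → nearest is Quasar
(8, 19) — d² to each: Fornax:292, Tauri:50, Juno:180, Quasar:722, Indus:100 → nearest is Tauri
(26, 12) — d² to each: Fornax:173, Tauri:485, Juno:505, Quasar:677, Indus:577 → nearest is Fornax
(31, 11) — d² to each: Fornax:245, Tauri:709, Juno:689, Quasar:745, Indus:841 → nearest is Fornax
(32, 38) — d² to each: Fornax:233, Tauri:673, Juno:373, Quasar:25, Indus:1629 → nearest is Quasar
(33, 33) — d² to each: Fornax:145, Tauri:625, Juno:365, Quasar:61, Indus:1445 → nearest is Quasar
2 of the 6 points have Fornax as nearest.

2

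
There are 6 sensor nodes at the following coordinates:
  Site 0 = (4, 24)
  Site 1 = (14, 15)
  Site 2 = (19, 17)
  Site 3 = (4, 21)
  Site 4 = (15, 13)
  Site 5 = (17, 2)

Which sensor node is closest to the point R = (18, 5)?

Since √ is increasing, it suffices to compare squared distances:
d²(R, Site 0) = (18−4)² + (5−24)² = 196 + 361 = 557
d²(R, Site 1) = (18−14)² + (5−15)² = 16 + 100 = 116
d²(R, Site 2) = (18−19)² + (5−17)² = 1 + 144 = 145
d²(R, Site 3) = (18−4)² + (5−21)² = 196 + 256 = 452
d²(R, Site 4) = (18−15)² + (5−13)² = 9 + 64 = 73
d²(R, Site 5) = (18−17)² + (5−2)² = 1 + 9 = 10
Minimum is at Site 5.

Site 5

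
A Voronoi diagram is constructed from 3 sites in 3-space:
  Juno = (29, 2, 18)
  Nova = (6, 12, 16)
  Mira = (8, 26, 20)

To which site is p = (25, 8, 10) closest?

Juno

Squared Euclidean distances:
d²(p, Juno) = (25−29)² + (8−2)² + (10−18)² = 16 + 36 + 64 = 116
d²(p, Nova) = (25−6)² + (8−12)² + (10−16)² = 361 + 16 + 36 = 413
d²(p, Mira) = (25−8)² + (8−26)² + (10−20)² = 289 + 324 + 100 = 713
The smallest is to Juno, so p lies in the Voronoi region of Juno.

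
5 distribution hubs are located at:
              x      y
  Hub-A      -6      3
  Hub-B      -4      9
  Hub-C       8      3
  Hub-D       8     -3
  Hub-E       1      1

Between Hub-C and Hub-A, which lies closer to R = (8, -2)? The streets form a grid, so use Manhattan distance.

d(R, Hub-C) = |8−8| + |-2−3| = 0 + 5 = 5
d(R, Hub-A) = |8−(-6)| + |-2−3| = 14 + 5 = 19
5 < 19, so Hub-C is closer.

Hub-C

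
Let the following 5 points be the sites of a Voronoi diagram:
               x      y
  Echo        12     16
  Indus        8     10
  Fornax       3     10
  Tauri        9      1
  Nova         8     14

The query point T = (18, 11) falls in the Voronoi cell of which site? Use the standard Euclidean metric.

Echo

Since √ is increasing, it suffices to compare squared distances:
d²(T, Echo) = (18−12)² + (11−16)² = 36 + 25 = 61
d²(T, Indus) = (18−8)² + (11−10)² = 100 + 1 = 101
d²(T, Fornax) = (18−3)² + (11−10)² = 225 + 1 = 226
d²(T, Tauri) = (18−9)² + (11−1)² = 81 + 100 = 181
d²(T, Nova) = (18−8)² + (11−14)² = 100 + 9 = 109
Echo is nearest.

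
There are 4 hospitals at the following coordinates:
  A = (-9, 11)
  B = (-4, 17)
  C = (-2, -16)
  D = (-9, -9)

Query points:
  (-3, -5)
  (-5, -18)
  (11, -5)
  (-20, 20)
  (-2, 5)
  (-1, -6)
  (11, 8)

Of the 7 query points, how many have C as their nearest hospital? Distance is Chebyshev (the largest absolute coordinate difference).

2

(-3, -5) — d to each: A:16, B:22, C:11, D:6 → nearest is D
(-5, -18) — d to each: A:29, B:35, C:3, D:9 → nearest is C
(11, -5) — d to each: A:20, B:22, C:13, D:20 → nearest is C
(-20, 20) — d to each: A:11, B:16, C:36, D:29 → nearest is A
(-2, 5) — d to each: A:7, B:12, C:21, D:14 → nearest is A
(-1, -6) — d to each: A:17, B:23, C:10, D:8 → nearest is D
(11, 8) — d to each: A:20, B:15, C:24, D:20 → nearest is B
2 of the 7 points have C as nearest.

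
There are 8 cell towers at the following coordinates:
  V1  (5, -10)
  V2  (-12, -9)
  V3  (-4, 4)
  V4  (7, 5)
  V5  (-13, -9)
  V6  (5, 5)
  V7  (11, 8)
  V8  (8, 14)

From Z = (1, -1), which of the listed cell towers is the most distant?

V8

Compare squared distances (the ordering matches that of the actual distances):
|ZV1|² = (1−5)² + (-1−(-10))² = 16 + 81 = 97
|ZV2|² = (1−(-12))² + (-1−(-9))² = 169 + 64 = 233
|ZV3|² = (1−(-4))² + (-1−4)² = 25 + 25 = 50
|ZV4|² = (1−7)² + (-1−5)² = 36 + 36 = 72
|ZV5|² = (1−(-13))² + (-1−(-9))² = 196 + 64 = 260
|ZV6|² = (1−5)² + (-1−5)² = 16 + 36 = 52
|ZV7|² = (1−11)² + (-1−8)² = 100 + 81 = 181
|ZV8|² = (1−8)² + (-1−14)² = 49 + 225 = 274
The largest is to V8.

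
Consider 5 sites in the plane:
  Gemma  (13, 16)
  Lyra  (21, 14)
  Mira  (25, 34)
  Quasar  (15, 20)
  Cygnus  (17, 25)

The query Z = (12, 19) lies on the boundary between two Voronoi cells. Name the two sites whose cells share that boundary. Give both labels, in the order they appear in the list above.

Gemma and Quasar

Squared distances from Z to each site:
d²(Z, Gemma) = (12−13)² + (19−16)² = 1 + 9 = 10
d²(Z, Lyra) = (12−21)² + (19−14)² = 81 + 25 = 106
d²(Z, Mira) = (12−25)² + (19−34)² = 169 + 225 = 394
d²(Z, Quasar) = (12−15)² + (19−20)² = 9 + 1 = 10
d²(Z, Cygnus) = (12−17)² + (19−25)² = 25 + 36 = 61
Z is equidistant from Gemma and Quasar (both at squared distance 10), and every other site is strictly farther — so Z lies on the Gemma–Quasar Voronoi edge.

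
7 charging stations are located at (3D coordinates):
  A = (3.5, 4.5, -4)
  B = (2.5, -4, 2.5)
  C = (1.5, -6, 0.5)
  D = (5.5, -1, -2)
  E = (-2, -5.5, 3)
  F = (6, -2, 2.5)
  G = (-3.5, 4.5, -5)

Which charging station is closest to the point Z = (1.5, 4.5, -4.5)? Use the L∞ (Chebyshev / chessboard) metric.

A

d(Z,A) = max(2, 0, 0.5) = 2
d(Z,B) = max(1, 8.5, 7) = 8.5
d(Z,C) = max(0, 10.5, 5) = 10.5
d(Z,D) = max(4, 5.5, 2.5) = 5.5
d(Z,E) = max(3.5, 10, 7.5) = 10
d(Z,F) = max(4.5, 6.5, 7) = 7
d(Z,G) = max(5, 0, 0.5) = 5
The smallest is to A, so Z lies in the Voronoi region of A.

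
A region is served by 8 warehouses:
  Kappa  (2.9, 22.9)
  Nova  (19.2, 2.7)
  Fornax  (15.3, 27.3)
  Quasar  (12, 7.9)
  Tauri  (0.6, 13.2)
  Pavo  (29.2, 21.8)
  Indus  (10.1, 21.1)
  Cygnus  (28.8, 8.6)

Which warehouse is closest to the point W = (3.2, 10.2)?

Compare squared distances (the ordering matches that of the actual distances):
d²(W, Kappa) = (3.2−2.9)² + (10.2−22.9)² = 0.09 + 161.29 = 161.38
d²(W, Nova) = (3.2−19.2)² + (10.2−2.7)² = 256 + 56.25 = 312.25
d²(W, Fornax) = (3.2−15.3)² + (10.2−27.3)² = 146.41 + 292.41 = 438.82
d²(W, Quasar) = (3.2−12)² + (10.2−7.9)² = 77.44 + 5.29 = 82.73
d²(W, Tauri) = (3.2−0.6)² + (10.2−13.2)² = 6.76 + 9 = 15.76
d²(W, Pavo) = (3.2−29.2)² + (10.2−21.8)² = 676 + 134.56 = 810.56
d²(W, Indus) = (3.2−10.1)² + (10.2−21.1)² = 47.61 + 118.81 = 166.42
d²(W, Cygnus) = (3.2−28.8)² + (10.2−8.6)² = 655.36 + 2.56 = 657.92
Tauri is nearest.

Tauri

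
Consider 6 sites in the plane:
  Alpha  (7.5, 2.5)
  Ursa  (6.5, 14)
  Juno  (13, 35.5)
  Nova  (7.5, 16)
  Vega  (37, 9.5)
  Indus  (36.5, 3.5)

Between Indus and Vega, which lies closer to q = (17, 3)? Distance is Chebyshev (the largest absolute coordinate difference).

Indus

d(q, Indus) = max(19.5, 0.5) = 19.5
d(q, Vega) = max(20, 6.5) = 20
19.5 < 20, so Indus is closer.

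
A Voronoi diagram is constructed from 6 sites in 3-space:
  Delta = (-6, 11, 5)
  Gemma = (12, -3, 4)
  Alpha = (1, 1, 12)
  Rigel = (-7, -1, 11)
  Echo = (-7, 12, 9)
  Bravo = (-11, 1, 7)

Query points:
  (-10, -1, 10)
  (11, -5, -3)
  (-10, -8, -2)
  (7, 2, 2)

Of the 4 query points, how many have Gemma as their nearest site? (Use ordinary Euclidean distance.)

2

(-10, -1, 10) — d² to each: Delta:185, Gemma:524, Alpha:129, Rigel:10, Echo:179, Bravo:14 → nearest is Rigel
(11, -5, -3) — d² to each: Delta:609, Gemma:54, Alpha:361, Rigel:536, Echo:757, Bravo:620 → nearest is Gemma
(-10, -8, -2) — d² to each: Delta:426, Gemma:545, Alpha:398, Rigel:227, Echo:530, Bravo:163 → nearest is Bravo
(7, 2, 2) — d² to each: Delta:259, Gemma:54, Alpha:137, Rigel:286, Echo:345, Bravo:350 → nearest is Gemma
2 of the 4 points have Gemma as nearest.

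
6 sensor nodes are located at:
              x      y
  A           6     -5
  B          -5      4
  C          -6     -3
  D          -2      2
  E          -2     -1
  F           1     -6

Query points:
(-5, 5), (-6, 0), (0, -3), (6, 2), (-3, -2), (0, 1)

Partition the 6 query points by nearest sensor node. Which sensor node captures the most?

(-5, 5) — d² to each: A:221, B:1, C:65, D:18, E:45, F:157 → nearest is B
(-6, 0) — d² to each: A:169, B:17, C:9, D:20, E:17, F:85 → nearest is C
(0, -3) — d² to each: A:40, B:74, C:36, D:29, E:8, F:10 → nearest is E
(6, 2) — d² to each: A:49, B:125, C:169, D:64, E:73, F:89 → nearest is A
(-3, -2) — d² to each: A:90, B:40, C:10, D:17, E:2, F:32 → nearest is E
(0, 1) — d² to each: A:72, B:34, C:52, D:5, E:8, F:50 → nearest is D
Tally — A:1, B:1, C:1, D:1, E:2. E captures the most (2).

E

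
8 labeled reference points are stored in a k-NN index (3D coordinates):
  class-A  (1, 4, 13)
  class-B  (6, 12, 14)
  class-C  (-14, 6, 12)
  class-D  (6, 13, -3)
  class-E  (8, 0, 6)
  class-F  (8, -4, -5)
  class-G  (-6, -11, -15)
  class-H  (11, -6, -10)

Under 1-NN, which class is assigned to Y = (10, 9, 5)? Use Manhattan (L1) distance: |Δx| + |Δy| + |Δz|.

d(Y, class-A) = |10−1| + |9−4| + |5−13| = 9 + 5 + 8 = 22
d(Y, class-B) = |10−6| + |9−12| + |5−14| = 4 + 3 + 9 = 16
d(Y, class-C) = |10−(-14)| + |9−6| + |5−12| = 24 + 3 + 7 = 34
d(Y, class-D) = |10−6| + |9−13| + |5−(-3)| = 4 + 4 + 8 = 16
d(Y, class-E) = |10−8| + |9−0| + |5−6| = 2 + 9 + 1 = 12
d(Y, class-F) = |10−8| + |9−(-4)| + |5−(-5)| = 2 + 13 + 10 = 25
d(Y, class-G) = |10−(-6)| + |9−(-11)| + |5−(-15)| = 16 + 20 + 20 = 56
d(Y, class-H) = |10−11| + |9−(-6)| + |5−(-10)| = 1 + 15 + 15 = 31
class-E is nearest.

class-E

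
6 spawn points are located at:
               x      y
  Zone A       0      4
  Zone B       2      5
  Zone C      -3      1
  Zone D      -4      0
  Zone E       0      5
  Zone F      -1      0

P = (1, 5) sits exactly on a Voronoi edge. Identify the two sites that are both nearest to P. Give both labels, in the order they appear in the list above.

Zone B and Zone E

Squared distances from P to each site:
d²(P, Zone A) = (1−0)² + (5−4)² = 1 + 1 = 2
d²(P, Zone B) = (1−2)² + (5−5)² = 1 + 0 = 1
d²(P, Zone C) = (1−(-3))² + (5−1)² = 16 + 16 = 32
d²(P, Zone D) = (1−(-4))² + (5−0)² = 25 + 25 = 50
d²(P, Zone E) = (1−0)² + (5−5)² = 1 + 0 = 1
d²(P, Zone F) = (1−(-1))² + (5−0)² = 4 + 25 = 29
P is equidistant from Zone B and Zone E (both at squared distance 1), and every other site is strictly farther — so P lies on the Zone B–Zone E Voronoi edge.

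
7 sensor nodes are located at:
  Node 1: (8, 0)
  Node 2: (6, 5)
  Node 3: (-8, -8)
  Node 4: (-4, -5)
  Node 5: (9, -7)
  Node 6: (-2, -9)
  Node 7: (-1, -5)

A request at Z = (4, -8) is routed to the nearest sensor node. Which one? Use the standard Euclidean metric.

Node 5

Compare squared distances (the ordering matches that of the actual distances):
d²(Z, Node 1) = (4−8)² + (-8−0)² = 16 + 64 = 80
d²(Z, Node 2) = (4−6)² + (-8−5)² = 4 + 169 = 173
d²(Z, Node 3) = (4−(-8))² + (-8−(-8))² = 144 + 0 = 144
d²(Z, Node 4) = (4−(-4))² + (-8−(-5))² = 64 + 9 = 73
d²(Z, Node 5) = (4−9)² + (-8−(-7))² = 25 + 1 = 26
d²(Z, Node 6) = (4−(-2))² + (-8−(-9))² = 36 + 1 = 37
d²(Z, Node 7) = (4−(-1))² + (-8−(-5))² = 25 + 9 = 34
Minimum is at Node 5.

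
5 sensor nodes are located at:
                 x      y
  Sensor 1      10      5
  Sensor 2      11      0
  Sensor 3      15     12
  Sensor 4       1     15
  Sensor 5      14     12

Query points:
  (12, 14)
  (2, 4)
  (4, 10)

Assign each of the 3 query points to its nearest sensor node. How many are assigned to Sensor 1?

(12, 14) — d² to each: Sensor 1:85, Sensor 2:197, Sensor 3:13, Sensor 4:122, Sensor 5:8 → nearest is Sensor 5
(2, 4) — d² to each: Sensor 1:65, Sensor 2:97, Sensor 3:233, Sensor 4:122, Sensor 5:208 → nearest is Sensor 1
(4, 10) — d² to each: Sensor 1:61, Sensor 2:149, Sensor 3:125, Sensor 4:34, Sensor 5:104 → nearest is Sensor 4
1 of the 3 points has Sensor 1 as nearest.

1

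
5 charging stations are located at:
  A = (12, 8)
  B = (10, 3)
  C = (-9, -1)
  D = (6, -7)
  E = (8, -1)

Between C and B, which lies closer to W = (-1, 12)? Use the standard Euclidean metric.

Compare squared distances:
|WC|² = (-1−(-9))² + (12−(-1))² = 64 + 169 = 233
|WB|² = (-1−10)² + (12−3)² = 121 + 81 = 202
233 > 202, so B is closer.

B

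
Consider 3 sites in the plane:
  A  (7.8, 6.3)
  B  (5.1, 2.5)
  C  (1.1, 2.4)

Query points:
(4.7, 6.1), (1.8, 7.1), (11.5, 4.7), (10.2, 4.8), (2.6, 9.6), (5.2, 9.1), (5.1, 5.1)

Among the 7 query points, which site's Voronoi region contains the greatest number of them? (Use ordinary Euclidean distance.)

(4.7, 6.1) — d² to each: A:9.65, B:13.12, C:26.65 → nearest is A
(1.8, 7.1) — d² to each: A:36.64, B:32.05, C:22.58 → nearest is C
(11.5, 4.7) — d² to each: A:16.25, B:45.8, C:113.45 → nearest is A
(10.2, 4.8) — d² to each: A:8.01, B:31.3, C:88.57 → nearest is A
(2.6, 9.6) — d² to each: A:37.93, B:56.66, C:54.09 → nearest is A
(5.2, 9.1) — d² to each: A:14.6, B:43.57, C:61.7 → nearest is A
(5.1, 5.1) — d² to each: A:8.73, B:6.76, C:23.29 → nearest is B
Tally — A:5, B:1, C:1. A captures the most (5).

A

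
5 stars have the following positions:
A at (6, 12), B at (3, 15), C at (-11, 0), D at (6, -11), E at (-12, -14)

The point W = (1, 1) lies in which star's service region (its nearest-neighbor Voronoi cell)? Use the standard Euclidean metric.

C

Squared Euclidean distances:
|WA|² = 25 + 121 = 146
|WB|² = 4 + 196 = 200
|WC|² = 144 + 1 = 145
|WD|² = 25 + 144 = 169
|WE|² = 169 + 225 = 394
Minimum is at C.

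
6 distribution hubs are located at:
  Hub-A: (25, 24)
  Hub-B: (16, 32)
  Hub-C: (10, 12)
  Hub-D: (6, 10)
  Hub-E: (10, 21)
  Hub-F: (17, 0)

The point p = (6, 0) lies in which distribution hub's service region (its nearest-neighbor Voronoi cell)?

Hub-D

Squared Euclidean distances:
d²(p, Hub-A) = (6−25)² + (0−24)² = 361 + 576 = 937
d²(p, Hub-B) = (6−16)² + (0−32)² = 100 + 1024 = 1124
d²(p, Hub-C) = (6−10)² + (0−12)² = 16 + 144 = 160
d²(p, Hub-D) = (6−6)² + (0−10)² = 0 + 100 = 100
d²(p, Hub-E) = (6−10)² + (0−21)² = 16 + 441 = 457
d²(p, Hub-F) = (6−17)² + (0−0)² = 121 + 0 = 121
The smallest is to Hub-D, so p lies in the Voronoi region of Hub-D.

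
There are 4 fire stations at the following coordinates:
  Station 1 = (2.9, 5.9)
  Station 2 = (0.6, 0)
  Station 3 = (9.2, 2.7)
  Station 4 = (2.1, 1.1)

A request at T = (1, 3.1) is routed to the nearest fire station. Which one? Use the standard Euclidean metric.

Station 4

Since √ is increasing, it suffices to compare squared distances:
d²(T, Station 1) = (1−2.9)² + (3.1−5.9)² = 3.61 + 7.84 = 11.45
d²(T, Station 2) = (1−0.6)² + (3.1−0)² = 0.16 + 9.61 = 9.77
d²(T, Station 3) = (1−9.2)² + (3.1−2.7)² = 67.24 + 0.16 = 67.4
d²(T, Station 4) = (1−2.1)² + (3.1−1.1)² = 1.21 + 4 = 5.21
The smallest is to Station 4, so T lies in the Voronoi region of Station 4.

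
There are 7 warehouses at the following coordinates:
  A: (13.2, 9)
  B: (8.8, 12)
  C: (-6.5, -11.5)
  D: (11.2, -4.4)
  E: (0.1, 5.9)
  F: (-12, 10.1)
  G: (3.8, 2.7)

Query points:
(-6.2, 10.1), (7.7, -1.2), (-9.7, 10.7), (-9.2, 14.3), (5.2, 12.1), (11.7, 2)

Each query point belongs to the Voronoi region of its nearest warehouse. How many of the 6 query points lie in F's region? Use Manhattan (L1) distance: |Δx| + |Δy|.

3

(-6.2, 10.1) — d to each: A:20.5, B:16.9, C:21.9, D:31.9, E:10.5, F:5.8, G:17.4 → nearest is F
(7.7, -1.2) — d to each: A:15.7, B:14.3, C:24.5, D:6.7, E:14.7, F:31, G:7.8 → nearest is D
(-9.7, 10.7) — d to each: A:24.6, B:19.8, C:25.4, D:36, E:14.6, F:2.9, G:21.5 → nearest is F
(-9.2, 14.3) — d to each: A:27.7, B:20.3, C:28.5, D:39.1, E:17.7, F:7, G:24.6 → nearest is F
(5.2, 12.1) — d to each: A:11.1, B:3.7, C:35.3, D:22.5, E:11.3, F:19.2, G:10.8 → nearest is B
(11.7, 2) — d to each: A:8.5, B:12.9, C:31.7, D:6.9, E:15.5, F:31.8, G:8.6 → nearest is D
3 of the 6 points have F as nearest.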